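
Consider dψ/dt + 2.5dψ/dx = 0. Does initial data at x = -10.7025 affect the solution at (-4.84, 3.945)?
No. Only data at x = -14.7025 affects (-4.84, 3.945). Advection has one-way propagation along characteristics.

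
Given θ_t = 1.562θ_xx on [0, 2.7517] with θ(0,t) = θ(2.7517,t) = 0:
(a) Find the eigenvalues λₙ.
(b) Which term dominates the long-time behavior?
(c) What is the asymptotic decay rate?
Eigenvalues: λₙ = 1.562n²π²/2.7517².
First three modes:
  n=1: λ₁ = 1.562π²/2.7517² ≈ 2.036
  n=2: λ₂ = 6.248π²/2.7517² ≈ 8.144 (4× faster decay)
  n=3: λ₃ = 14.058π²/2.7517² ≈ 18.324 (9× faster decay)
As t → ∞, higher modes decay exponentially faster. The n=1 mode dominates: θ ~ c₁ sin(πx/2.7517) e^{-λ₁t}.
Decay rate: λ₁ = 1.562π²/2.7517² ≈ 2.036.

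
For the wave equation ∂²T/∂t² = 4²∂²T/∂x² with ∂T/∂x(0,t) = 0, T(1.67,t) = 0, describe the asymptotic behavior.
T oscillates (no decay). Energy is conserved; the solution oscillates indefinitely as standing waves.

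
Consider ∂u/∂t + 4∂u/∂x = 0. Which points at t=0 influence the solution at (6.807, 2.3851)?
A single point: x = -2.7334. The characteristic through (6.807, 2.3851) is x - 4t = const, so x = 6.807 - 4·2.3851 = -2.7334.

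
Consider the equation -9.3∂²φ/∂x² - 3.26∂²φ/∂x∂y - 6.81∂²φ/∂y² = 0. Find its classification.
Elliptic. (A = -9.3, B = -3.26, C = -6.81 gives B² - 4AC = -242.7044.)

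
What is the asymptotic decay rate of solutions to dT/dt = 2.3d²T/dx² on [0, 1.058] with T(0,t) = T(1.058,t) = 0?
Eigenvalues: λₙ = 2.3n²π²/1.058².
First three modes:
  n=1: λ₁ = 2.3π²/1.058² ≈ 20.279
  n=2: λ₂ = 9.2π²/1.058² ≈ 81.118 (4× faster decay)
  n=3: λ₃ = 20.7π²/1.058² ≈ 182.515 (9× faster decay)
As t → ∞, higher modes decay exponentially faster. The n=1 mode dominates: T ~ c₁ sin(πx/1.058) e^{-λ₁t}.
Decay rate: λ₁ = 2.3π²/1.058² ≈ 20.279.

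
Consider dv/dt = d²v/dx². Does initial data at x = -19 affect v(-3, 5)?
Yes, for any finite x. The heat equation has infinite propagation speed, so all initial data affects all points at any t > 0.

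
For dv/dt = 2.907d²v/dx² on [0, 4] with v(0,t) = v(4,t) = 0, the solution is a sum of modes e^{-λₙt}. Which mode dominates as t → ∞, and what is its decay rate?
Eigenvalues: λₙ = 2.907n²π²/4².
First three modes:
  n=1: λ₁ = 2.907π²/4² ≈ 1.793
  n=2: λ₂ = 11.628π²/4² ≈ 7.173 (4× faster decay)
  n=3: λ₃ = 26.163π²/4² ≈ 16.139 (9× faster decay)
As t → ∞, higher modes decay exponentially faster. The n=1 mode dominates: v ~ c₁ sin(πx/4) e^{-λ₁t}.
Decay rate: λ₁ = 2.907π²/4² ≈ 1.793.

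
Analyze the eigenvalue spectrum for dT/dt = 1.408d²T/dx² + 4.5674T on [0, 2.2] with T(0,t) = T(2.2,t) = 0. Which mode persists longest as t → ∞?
Eigenvalues: λₙ = 1.408n²π²/2.2² - 4.5674.
First three modes:
  n=1: λ₁ = 1.408π²/2.2² - 4.5674 ≈ -1.696
  n=2: λ₂ = 5.632π²/2.2² - 4.5674 ≈ 6.917
  n=3: λ₃ = 12.672π²/2.2² - 4.5674 ≈ 21.273
Since 1.408π²/2.2² ≈ 2.871 < 4.5674, λ₁ < 0.
The n=1 mode grows fastest (−λₙ is largest for n=1) → dominates.
Asymptotic: T ~ c₁ sin(πx/2.2) e^{1.696t} (exponential growth at rate −λ₁ ≈ 1.696).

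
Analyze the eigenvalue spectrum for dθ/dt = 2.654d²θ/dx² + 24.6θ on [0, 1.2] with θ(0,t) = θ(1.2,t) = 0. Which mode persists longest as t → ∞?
Eigenvalues: λₙ = 2.654n²π²/1.2² - 24.6.
First three modes:
  n=1: λ₁ = 2.654π²/1.2² - 24.6 ≈ -6.41
  n=2: λ₂ = 10.616π²/1.2² - 24.6 ≈ 48.161
  n=3: λ₃ = 23.886π²/1.2² - 24.6 ≈ 139.112
Since 2.654π²/1.2² ≈ 18.19 < 24.6, λ₁ < 0.
The n=1 mode grows fastest (−λₙ is largest for n=1) → dominates.
Asymptotic: θ ~ c₁ sin(πx/1.2) e^{6.41t} (exponential growth at rate −λ₁ ≈ 6.41).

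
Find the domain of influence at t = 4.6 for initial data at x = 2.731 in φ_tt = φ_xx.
Domain of influence: [-1.869, 7.331]. Data at x = 2.731 spreads outward at speed 1.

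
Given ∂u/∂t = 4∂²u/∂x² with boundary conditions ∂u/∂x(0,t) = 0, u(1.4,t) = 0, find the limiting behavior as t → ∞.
u → 0. Heat escapes through the Dirichlet boundary.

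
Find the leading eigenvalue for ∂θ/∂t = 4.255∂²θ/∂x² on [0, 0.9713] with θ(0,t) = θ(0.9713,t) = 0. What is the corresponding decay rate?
Eigenvalues: λₙ = 4.255n²π²/0.9713².
First three modes:
  n=1: λ₁ = 4.255π²/0.9713² ≈ 44.514
  n=2: λ₂ = 17.02π²/0.9713² ≈ 178.054 (4× faster decay)
  n=3: λ₃ = 38.295π²/0.9713² ≈ 400.622 (9× faster decay)
As t → ∞, higher modes decay exponentially faster. The n=1 mode dominates: θ ~ c₁ sin(πx/0.9713) e^{-λ₁t}.
Decay rate: λ₁ = 4.255π²/0.9713² ≈ 44.514.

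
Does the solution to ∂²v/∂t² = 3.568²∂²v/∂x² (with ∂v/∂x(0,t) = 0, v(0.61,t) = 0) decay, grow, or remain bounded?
v oscillates (no decay). Energy is conserved; the solution oscillates indefinitely as standing waves.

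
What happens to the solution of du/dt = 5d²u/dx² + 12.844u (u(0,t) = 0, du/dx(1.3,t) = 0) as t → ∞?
u grows unboundedly. Reaction dominates diffusion (r=12.844 > κπ²/(4L²)≈7.3); solution grows exponentially.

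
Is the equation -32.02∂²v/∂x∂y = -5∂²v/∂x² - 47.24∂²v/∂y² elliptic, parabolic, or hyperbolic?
Rewriting in standard form: 5∂²v/∂x² - 32.02∂²v/∂x∂y + 47.24∂²v/∂y² = 0. Computing B² - 4AC with A = 5, B = -32.02, C = 47.24: discriminant = 80.4804 (positive). Answer: hyperbolic.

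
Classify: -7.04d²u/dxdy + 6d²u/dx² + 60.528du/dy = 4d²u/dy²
Rewriting in standard form: 6d²u/dx² - 7.04d²u/dxdy - 4d²u/dy² + 60.528du/dy = 0. Hyperbolic (discriminant = 145.5616).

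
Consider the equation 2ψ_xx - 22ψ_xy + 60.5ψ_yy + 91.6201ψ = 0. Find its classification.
Parabolic. (A = 2, B = -22, C = 60.5 gives B² - 4AC = 0.)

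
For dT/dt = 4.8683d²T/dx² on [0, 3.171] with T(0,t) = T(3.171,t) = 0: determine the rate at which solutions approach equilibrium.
Eigenvalues: λₙ = 4.8683n²π²/3.171².
First three modes:
  n=1: λ₁ = 4.8683π²/3.171² ≈ 4.778
  n=2: λ₂ = 19.4732π²/3.171² ≈ 19.114 (4× faster decay)
  n=3: λ₃ = 43.8147π²/3.171² ≈ 43.006 (9× faster decay)
As t → ∞, higher modes decay exponentially faster. The n=1 mode dominates: T ~ c₁ sin(πx/3.171) e^{-λ₁t}.
Decay rate: λ₁ = 4.8683π²/3.171² ≈ 4.778.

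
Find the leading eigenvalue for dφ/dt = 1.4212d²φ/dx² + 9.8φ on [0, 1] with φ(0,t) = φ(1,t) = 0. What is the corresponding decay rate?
Eigenvalues: λₙ = 1.4212n²π²/1² - 9.8.
First three modes:
  n=1: λ₁ = 1.4212π² - 9.8 ≈ 4.227
  n=2: λ₂ = 5.6848π² - 9.8 ≈ 46.307
  n=3: λ₃ = 12.7908π² - 9.8 ≈ 116.44
Since 1.4212π² ≈ 14.027 > 9.8, all λₙ > 0.
The n=1 mode decays slowest → dominates as t → ∞.
Asymptotic: φ ~ c₁ sin(πx/1) e^{-λ₁t} with decay rate λ₁ ≈ 4.227.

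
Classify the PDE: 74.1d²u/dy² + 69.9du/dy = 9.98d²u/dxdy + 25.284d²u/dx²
Rewriting in standard form: -25.284d²u/dx² - 9.98d²u/dxdy + 74.1d²u/dy² + 69.9du/dy = 0. A = -25.284, B = -9.98, C = 74.1. Discriminant B² - 4AC = 7593.778. Since 7593.778 > 0, hyperbolic.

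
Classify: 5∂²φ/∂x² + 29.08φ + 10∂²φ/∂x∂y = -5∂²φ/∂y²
Rewriting in standard form: 5∂²φ/∂x² + 10∂²φ/∂x∂y + 5∂²φ/∂y² + 29.08φ = 0. Parabolic (discriminant = 0).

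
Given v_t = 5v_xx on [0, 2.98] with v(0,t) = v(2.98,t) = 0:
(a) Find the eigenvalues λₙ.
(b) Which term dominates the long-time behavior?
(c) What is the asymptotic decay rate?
Eigenvalues: λₙ = 5n²π²/2.98².
First three modes:
  n=1: λ₁ = 5π²/2.98² ≈ 5.557
  n=2: λ₂ = 20π²/2.98² ≈ 22.228 (4× faster decay)
  n=3: λ₃ = 45π²/2.98² ≈ 50.013 (9× faster decay)
As t → ∞, higher modes decay exponentially faster. The n=1 mode dominates: v ~ c₁ sin(πx/2.98) e^{-λ₁t}.
Decay rate: λ₁ = 5π²/2.98² ≈ 5.557.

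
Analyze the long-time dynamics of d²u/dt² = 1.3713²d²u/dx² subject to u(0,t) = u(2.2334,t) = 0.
Long-time behavior: u oscillates (no decay). Energy is conserved; the solution oscillates indefinitely as standing waves.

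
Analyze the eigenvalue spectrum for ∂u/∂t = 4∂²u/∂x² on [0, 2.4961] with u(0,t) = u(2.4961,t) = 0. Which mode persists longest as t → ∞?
Eigenvalues: λₙ = 4n²π²/2.4961².
First three modes:
  n=1: λ₁ = 4π²/2.4961² ≈ 6.336
  n=2: λ₂ = 16π²/2.4961² ≈ 25.345 (4× faster decay)
  n=3: λ₃ = 36π²/2.4961² ≈ 57.027 (9× faster decay)
As t → ∞, higher modes decay exponentially faster. The n=1 mode dominates: u ~ c₁ sin(πx/2.4961) e^{-λ₁t}.
Decay rate: λ₁ = 4π²/2.4961² ≈ 6.336.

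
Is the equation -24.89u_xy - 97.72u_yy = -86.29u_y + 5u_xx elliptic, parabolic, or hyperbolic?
Rewriting in standard form: -5u_xx - 24.89u_xy - 97.72u_yy + 86.29u_y = 0. Computing B² - 4AC with A = -5, B = -24.89, C = -97.72: discriminant = -1334.8879 (negative). Answer: elliptic.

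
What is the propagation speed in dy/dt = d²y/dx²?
Infinite. The heat equation is parabolic, not hyperbolic, so disturbances propagate instantly.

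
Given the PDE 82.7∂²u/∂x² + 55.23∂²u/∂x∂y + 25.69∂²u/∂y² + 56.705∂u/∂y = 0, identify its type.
The second-order coefficients are A = 82.7, B = 55.23, C = 25.69. Since B² - 4AC = -5447.8991 < 0, this is an elliptic PDE.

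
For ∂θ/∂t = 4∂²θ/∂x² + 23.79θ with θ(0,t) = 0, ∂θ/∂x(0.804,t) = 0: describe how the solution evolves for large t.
θ grows unboundedly. Reaction dominates diffusion (r=23.79 > κπ²/(4L²)≈15.27); solution grows exponentially.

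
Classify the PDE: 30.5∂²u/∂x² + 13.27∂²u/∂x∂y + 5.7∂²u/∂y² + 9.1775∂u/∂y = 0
A = 30.5, B = 13.27, C = 5.7. Discriminant B² - 4AC = -519.3071. Since -519.3071 < 0, elliptic.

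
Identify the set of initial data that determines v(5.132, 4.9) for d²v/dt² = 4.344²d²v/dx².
Domain of dependence: [-16.1536, 26.4176]. Signals travel at speed 4.344, so data within |x - 5.132| ≤ 4.344·4.9 = 21.2856 can reach the point.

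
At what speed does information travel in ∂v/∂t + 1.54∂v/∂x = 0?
Speed = 1.54. Information travels along x - 1.54t = const (rightward).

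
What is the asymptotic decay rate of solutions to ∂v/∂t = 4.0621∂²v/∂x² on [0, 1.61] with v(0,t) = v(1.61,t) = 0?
Eigenvalues: λₙ = 4.0621n²π²/1.61².
First three modes:
  n=1: λ₁ = 4.0621π²/1.61² ≈ 15.467
  n=2: λ₂ = 16.2484π²/1.61² ≈ 61.867 (4× faster decay)
  n=3: λ₃ = 36.5589π²/1.61² ≈ 139.201 (9× faster decay)
As t → ∞, higher modes decay exponentially faster. The n=1 mode dominates: v ~ c₁ sin(πx/1.61) e^{-λ₁t}.
Decay rate: λ₁ = 4.0621π²/1.61² ≈ 15.467.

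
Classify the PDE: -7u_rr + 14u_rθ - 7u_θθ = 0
A = -7, B = 14, C = -7. Discriminant B² - 4AC = 0. Since 0 = 0, parabolic.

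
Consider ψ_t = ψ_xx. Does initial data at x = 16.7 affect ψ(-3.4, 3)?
Yes, for any finite x. The heat equation has infinite propagation speed, so all initial data affects all points at any t > 0.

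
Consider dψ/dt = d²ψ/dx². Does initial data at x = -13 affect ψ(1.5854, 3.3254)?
Yes, for any finite x. The heat equation has infinite propagation speed, so all initial data affects all points at any t > 0.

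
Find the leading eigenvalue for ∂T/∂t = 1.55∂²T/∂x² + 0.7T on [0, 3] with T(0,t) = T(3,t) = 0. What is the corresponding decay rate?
Eigenvalues: λₙ = 1.55n²π²/3² - 0.7.
First three modes:
  n=1: λ₁ = 1.55π²/3² - 0.7 ≈ 1
  n=2: λ₂ = 6.2π²/3² - 0.7 ≈ 6.099
  n=3: λ₃ = 13.95π²/3² - 0.7 ≈ 14.598
Since 1.55π²/3² ≈ 1.7 > 0.7, all λₙ > 0.
The n=1 mode decays slowest → dominates as t → ∞.
Asymptotic: T ~ c₁ sin(πx/3) e^{-λ₁t} with decay rate λ₁ ≈ 1.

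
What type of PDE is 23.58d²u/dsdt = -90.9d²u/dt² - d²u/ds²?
Rewriting in standard form: d²u/ds² + 23.58d²u/dsdt + 90.9d²u/dt² = 0. With A = 1, B = 23.58, C = 90.9, the discriminant is 192.4164. This is a hyperbolic PDE.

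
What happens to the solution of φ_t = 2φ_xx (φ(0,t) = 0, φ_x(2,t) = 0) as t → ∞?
φ → 0. Heat escapes through the Dirichlet boundary.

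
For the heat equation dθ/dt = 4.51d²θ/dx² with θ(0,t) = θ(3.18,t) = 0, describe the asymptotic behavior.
θ → 0. Heat diffuses out through both boundaries.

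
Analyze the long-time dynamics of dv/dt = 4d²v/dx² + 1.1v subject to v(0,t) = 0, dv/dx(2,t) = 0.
Long-time behavior: v → 0. Diffusion dominates reaction (r=1.1 < κπ²/(4L²)≈2.47); solution decays.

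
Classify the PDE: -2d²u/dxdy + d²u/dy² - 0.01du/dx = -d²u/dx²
Rewriting in standard form: d²u/dx² - 2d²u/dxdy + d²u/dy² - 0.01du/dx = 0. A = 1, B = -2, C = 1. Discriminant B² - 4AC = 0. Since 0 = 0, parabolic.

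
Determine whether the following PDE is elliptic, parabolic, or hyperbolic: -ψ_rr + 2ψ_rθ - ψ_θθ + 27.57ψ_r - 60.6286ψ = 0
Coefficients: A = -1, B = 2, C = -1. B² - 4AC = 0, which is zero, so the equation is parabolic.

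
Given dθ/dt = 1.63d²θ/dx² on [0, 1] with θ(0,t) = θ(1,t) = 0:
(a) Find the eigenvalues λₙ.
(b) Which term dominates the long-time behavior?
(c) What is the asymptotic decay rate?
Eigenvalues: λₙ = 1.63n²π².
First three modes:
  n=1: λ₁ = 1.63π² ≈ 16.087
  n=2: λ₂ = 6.52π² ≈ 64.35 (4× faster decay)
  n=3: λ₃ = 14.67π² ≈ 144.787 (9× faster decay)
As t → ∞, higher modes decay exponentially faster. The n=1 mode dominates: θ ~ c₁ sin(πx) e^{-λ₁t}.
Decay rate: λ₁ = 1.63π² ≈ 16.087.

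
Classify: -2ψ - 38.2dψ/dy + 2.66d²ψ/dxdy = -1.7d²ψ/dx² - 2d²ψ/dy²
Rewriting in standard form: 1.7d²ψ/dx² + 2.66d²ψ/dxdy + 2d²ψ/dy² - 38.2dψ/dy - 2ψ = 0. Elliptic (discriminant = -6.5244).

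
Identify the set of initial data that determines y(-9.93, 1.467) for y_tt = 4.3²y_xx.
Domain of dependence: [-16.2381, -3.6219]. Signals travel at speed 4.3, so data within |x - -9.93| ≤ 4.3·1.467 = 6.3081 can reach the point.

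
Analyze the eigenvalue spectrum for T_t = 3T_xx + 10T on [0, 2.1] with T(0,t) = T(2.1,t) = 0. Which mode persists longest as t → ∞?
Eigenvalues: λₙ = 3n²π²/2.1² - 10.
First three modes:
  n=1: λ₁ = 3π²/2.1² - 10 ≈ -3.286
  n=2: λ₂ = 12π²/2.1² - 10 ≈ 16.856
  n=3: λ₃ = 27π²/2.1² - 10 ≈ 50.426
Since 3π²/2.1² ≈ 6.714 < 10, λ₁ < 0.
The n=1 mode grows fastest (−λₙ is largest for n=1) → dominates.
Asymptotic: T ~ c₁ sin(πx/2.1) e^{3.286t} (exponential growth at rate −λ₁ ≈ 3.286).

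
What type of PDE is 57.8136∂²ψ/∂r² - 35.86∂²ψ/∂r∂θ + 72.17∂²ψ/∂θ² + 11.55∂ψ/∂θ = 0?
With A = 57.8136, B = -35.86, C = 72.17, the discriminant is -15403.690448. This is an elliptic PDE.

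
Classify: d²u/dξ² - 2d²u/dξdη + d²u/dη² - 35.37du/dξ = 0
Parabolic (discriminant = 0).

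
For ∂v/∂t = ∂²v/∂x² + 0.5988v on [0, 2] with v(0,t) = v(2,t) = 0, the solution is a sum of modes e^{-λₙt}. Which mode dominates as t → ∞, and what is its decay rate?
Eigenvalues: λₙ = n²π²/2² - 0.5988.
First three modes:
  n=1: λ₁ = π²/2² - 0.5988 ≈ 1.869
  n=2: λ₂ = 4π²/2² - 0.5988 ≈ 9.271
  n=3: λ₃ = 9π²/2² - 0.5988 ≈ 21.608
Since π²/2² ≈ 2.467 > 0.5988, all λₙ > 0.
The n=1 mode decays slowest → dominates as t → ∞.
Asymptotic: v ~ c₁ sin(πx/2) e^{-λ₁t} with decay rate λ₁ ≈ 1.869.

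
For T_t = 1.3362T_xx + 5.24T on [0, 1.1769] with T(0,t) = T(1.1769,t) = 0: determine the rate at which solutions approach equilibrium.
Eigenvalues: λₙ = 1.3362n²π²/1.1769² - 5.24.
First three modes:
  n=1: λ₁ = 1.3362π²/1.1769² - 5.24 ≈ 4.281
  n=2: λ₂ = 5.3448π²/1.1769² - 5.24 ≈ 32.845
  n=3: λ₃ = 12.0258π²/1.1769² - 5.24 ≈ 80.451
Since 1.3362π²/1.1769² ≈ 9.521 > 5.24, all λₙ > 0.
The n=1 mode decays slowest → dominates as t → ∞.
Asymptotic: T ~ c₁ sin(πx/1.1769) e^{-λ₁t} with decay rate λ₁ ≈ 4.281.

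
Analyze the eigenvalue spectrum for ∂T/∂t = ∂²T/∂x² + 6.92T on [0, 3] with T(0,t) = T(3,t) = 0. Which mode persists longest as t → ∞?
Eigenvalues: λₙ = n²π²/3² - 6.92.
First three modes:
  n=1: λ₁ = π²/3² - 6.92 ≈ -5.823
  n=2: λ₂ = 4π²/3² - 6.92 ≈ -2.534
  n=3: λ₃ = 9π²/3² - 6.92 ≈ 2.95
Since π²/3² ≈ 1.097 < 6.92, λ₁ < 0.
The n=1 mode grows fastest (−λₙ is largest for n=1) → dominates.
Asymptotic: T ~ c₁ sin(πx/3) e^{5.823t} (exponential growth at rate −λ₁ ≈ 5.823).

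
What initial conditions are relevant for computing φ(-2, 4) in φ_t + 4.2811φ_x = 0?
A single point: x = -19.1244. The characteristic through (-2, 4) is x - 4.2811t = const, so x = -2 - 4.2811·4 = -19.1244.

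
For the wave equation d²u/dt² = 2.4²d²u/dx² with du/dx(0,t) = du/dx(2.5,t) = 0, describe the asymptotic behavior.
u oscillates about a mean that drifts linearly in t (generically unbounded; no decay). There is no damping, so the nonconstant modes persist as standing waves (energy conserved, no decay). But with Neumann conditions at both ends the constant mode has eigenvalue 0: the spatial mean M(t) of u satisfies M'' = 0, so M(t) = M(0) + M'(0)·t. Unless the initial velocity has zero mean (∫u_t(x,0)dx = 0), the solution grows linearly in t (unbounded, though not exponentially); if it does have zero mean, the solution stays bounded and simply oscillates.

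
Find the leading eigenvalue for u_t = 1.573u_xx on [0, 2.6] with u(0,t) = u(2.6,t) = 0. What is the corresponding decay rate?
Eigenvalues: λₙ = 1.573n²π²/2.6².
First three modes:
  n=1: λ₁ = 1.573π²/2.6² ≈ 2.297
  n=2: λ₂ = 6.292π²/2.6² ≈ 9.186 (4× faster decay)
  n=3: λ₃ = 14.157π²/2.6² ≈ 20.669 (9× faster decay)
As t → ∞, higher modes decay exponentially faster. The n=1 mode dominates: u ~ c₁ sin(πx/2.6) e^{-λ₁t}.
Decay rate: λ₁ = 1.573π²/2.6² ≈ 2.297.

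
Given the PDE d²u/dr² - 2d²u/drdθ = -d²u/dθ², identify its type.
Rewriting in standard form: d²u/dr² - 2d²u/drdθ + d²u/dθ² = 0. The second-order coefficients are A = 1, B = -2, C = 1. Since B² - 4AC = 0 = 0, this is a parabolic PDE.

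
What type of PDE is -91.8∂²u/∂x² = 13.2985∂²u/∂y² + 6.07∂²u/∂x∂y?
Rewriting in standard form: -91.8∂²u/∂x² - 6.07∂²u/∂x∂y - 13.2985∂²u/∂y² = 0. With A = -91.8, B = -6.07, C = -13.2985, the discriminant is -4846.3643. This is an elliptic PDE.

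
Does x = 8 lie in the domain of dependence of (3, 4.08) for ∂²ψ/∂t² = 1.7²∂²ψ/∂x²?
Yes. The domain of dependence is [-3.936, 9.936], and 8 ∈ [-3.936, 9.936].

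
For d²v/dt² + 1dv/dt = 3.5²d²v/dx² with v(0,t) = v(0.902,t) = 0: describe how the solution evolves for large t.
v → 0. Damping (γ=1) dissipates energy; oscillations decay exponentially.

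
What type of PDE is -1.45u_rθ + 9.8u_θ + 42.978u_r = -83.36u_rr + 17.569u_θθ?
Rewriting in standard form: 83.36u_rr - 1.45u_rθ - 17.569u_θθ + 42.978u_r + 9.8u_θ = 0. With A = 83.36, B = -1.45, C = -17.569, the discriminant is 5860.30986. This is a hyperbolic PDE.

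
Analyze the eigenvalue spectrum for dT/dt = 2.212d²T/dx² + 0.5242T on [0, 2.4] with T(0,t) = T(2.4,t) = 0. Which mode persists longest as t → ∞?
Eigenvalues: λₙ = 2.212n²π²/2.4² - 0.5242.
First three modes:
  n=1: λ₁ = 2.212π²/2.4² - 0.5242 ≈ 3.266
  n=2: λ₂ = 8.848π²/2.4² - 0.5242 ≈ 14.637
  n=3: λ₃ = 19.908π²/2.4² - 0.5242 ≈ 33.588
Since 2.212π²/2.4² ≈ 3.79 > 0.5242, all λₙ > 0.
The n=1 mode decays slowest → dominates as t → ∞.
Asymptotic: T ~ c₁ sin(πx/2.4) e^{-λ₁t} with decay rate λ₁ ≈ 3.266.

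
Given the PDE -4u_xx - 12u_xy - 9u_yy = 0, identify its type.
The second-order coefficients are A = -4, B = -12, C = -9. Since B² - 4AC = 0 = 0, this is a parabolic PDE.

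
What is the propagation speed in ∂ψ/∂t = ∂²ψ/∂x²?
Infinite. The heat equation is parabolic, not hyperbolic, so disturbances propagate instantly.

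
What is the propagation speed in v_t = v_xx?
Infinite. The heat equation is parabolic, not hyperbolic, so disturbances propagate instantly.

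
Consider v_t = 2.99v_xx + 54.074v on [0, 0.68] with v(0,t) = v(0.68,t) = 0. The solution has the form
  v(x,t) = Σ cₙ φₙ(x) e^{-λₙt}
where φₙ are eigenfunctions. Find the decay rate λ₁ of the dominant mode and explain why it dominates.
Eigenvalues: λₙ = 2.99n²π²/0.68² - 54.074.
First three modes:
  n=1: λ₁ = 2.99π²/0.68² - 54.074 ≈ 9.745
  n=2: λ₂ = 11.96π²/0.68² - 54.074 ≈ 201.204
  n=3: λ₃ = 26.91π²/0.68² - 54.074 ≈ 520.301
Since 2.99π²/0.68² ≈ 63.819 > 54.074, all λₙ > 0.
The n=1 mode decays slowest → dominates as t → ∞.
Asymptotic: v ~ c₁ sin(πx/0.68) e^{-λ₁t} with decay rate λ₁ ≈ 9.745.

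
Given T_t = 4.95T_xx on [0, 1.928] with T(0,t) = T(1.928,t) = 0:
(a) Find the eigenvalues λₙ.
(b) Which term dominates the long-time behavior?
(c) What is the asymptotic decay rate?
Eigenvalues: λₙ = 4.95n²π²/1.928².
First three modes:
  n=1: λ₁ = 4.95π²/1.928² ≈ 13.143
  n=2: λ₂ = 19.8π²/1.928² ≈ 52.572 (4× faster decay)
  n=3: λ₃ = 44.55π²/1.928² ≈ 118.286 (9× faster decay)
As t → ∞, higher modes decay exponentially faster. The n=1 mode dominates: T ~ c₁ sin(πx/1.928) e^{-λ₁t}.
Decay rate: λ₁ = 4.95π²/1.928² ≈ 13.143.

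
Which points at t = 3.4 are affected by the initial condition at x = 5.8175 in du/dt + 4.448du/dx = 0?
At x = 20.9407. The characteristic carries data from (5.8175, 0) to (20.9407, 3.4).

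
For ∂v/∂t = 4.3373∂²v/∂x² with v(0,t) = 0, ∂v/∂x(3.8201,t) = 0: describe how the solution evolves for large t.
v → 0. Heat escapes through the Dirichlet boundary.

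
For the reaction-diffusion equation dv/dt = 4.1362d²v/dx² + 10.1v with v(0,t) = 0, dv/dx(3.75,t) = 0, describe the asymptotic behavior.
v grows unboundedly. Reaction dominates diffusion (r=10.1 > κπ²/(4L²)≈0.73); solution grows exponentially.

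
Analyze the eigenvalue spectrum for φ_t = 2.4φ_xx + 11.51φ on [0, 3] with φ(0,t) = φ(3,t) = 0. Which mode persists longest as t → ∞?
Eigenvalues: λₙ = 2.4n²π²/3² - 11.51.
First three modes:
  n=1: λ₁ = 2.4π²/3² - 11.51 ≈ -8.878
  n=2: λ₂ = 9.6π²/3² - 11.51 ≈ -0.982
  n=3: λ₃ = 21.6π²/3² - 11.51 ≈ 12.177
Since 2.4π²/3² ≈ 2.632 < 11.51, λ₁ < 0.
The n=1 mode grows fastest (−λₙ is largest for n=1) → dominates.
Asymptotic: φ ~ c₁ sin(πx/3) e^{8.878t} (exponential growth at rate −λ₁ ≈ 8.878).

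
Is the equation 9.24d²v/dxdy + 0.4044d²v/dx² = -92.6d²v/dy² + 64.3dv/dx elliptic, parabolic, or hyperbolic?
Rewriting in standard form: 0.4044d²v/dx² + 9.24d²v/dxdy + 92.6d²v/dy² - 64.3dv/dx = 0. Computing B² - 4AC with A = 0.4044, B = 9.24, C = 92.6: discriminant = -64.41216 (negative). Answer: elliptic.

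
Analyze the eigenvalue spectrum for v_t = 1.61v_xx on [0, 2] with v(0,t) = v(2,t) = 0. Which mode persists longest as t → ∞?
Eigenvalues: λₙ = 1.61n²π²/2².
First three modes:
  n=1: λ₁ = 1.61π²/2² ≈ 3.973
  n=2: λ₂ = 6.44π²/2² ≈ 15.89 (4× faster decay)
  n=3: λ₃ = 14.49π²/2² ≈ 35.753 (9× faster decay)
As t → ∞, higher modes decay exponentially faster. The n=1 mode dominates: v ~ c₁ sin(πx/2) e^{-λ₁t}.
Decay rate: λ₁ = 1.61π²/2² ≈ 3.973.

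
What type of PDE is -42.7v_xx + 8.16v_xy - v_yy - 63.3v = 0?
With A = -42.7, B = 8.16, C = -1, the discriminant is -104.2144. This is an elliptic PDE.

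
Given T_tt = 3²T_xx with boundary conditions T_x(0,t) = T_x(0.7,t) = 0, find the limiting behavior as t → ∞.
T oscillates about a mean that drifts linearly in t (generically unbounded; no decay). There is no damping, so the nonconstant modes persist as standing waves (energy conserved, no decay). But with Neumann conditions at both ends the constant mode has eigenvalue 0: the spatial mean M(t) of T satisfies M'' = 0, so M(t) = M(0) + M'(0)·t. Unless the initial velocity has zero mean (∫T_t(x,0)dx = 0), the solution grows linearly in t (unbounded, though not exponentially); if it does have zero mean, the solution stays bounded and simply oscillates.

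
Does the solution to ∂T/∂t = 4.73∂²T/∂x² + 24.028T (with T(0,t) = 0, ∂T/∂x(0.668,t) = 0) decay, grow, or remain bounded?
T → 0. Diffusion dominates reaction (r=24.028 < κπ²/(4L²)≈26.15); solution decays.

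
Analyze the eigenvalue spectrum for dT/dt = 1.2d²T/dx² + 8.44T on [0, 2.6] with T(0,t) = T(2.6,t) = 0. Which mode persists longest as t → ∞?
Eigenvalues: λₙ = 1.2n²π²/2.6² - 8.44.
First three modes:
  n=1: λ₁ = 1.2π²/2.6² - 8.44 ≈ -6.688
  n=2: λ₂ = 4.8π²/2.6² - 8.44 ≈ -1.432
  n=3: λ₃ = 10.8π²/2.6² - 8.44 ≈ 7.328
Since 1.2π²/2.6² ≈ 1.752 < 8.44, λ₁ < 0.
The n=1 mode grows fastest (−λₙ is largest for n=1) → dominates.
Asymptotic: T ~ c₁ sin(πx/2.6) e^{6.688t} (exponential growth at rate −λ₁ ≈ 6.688).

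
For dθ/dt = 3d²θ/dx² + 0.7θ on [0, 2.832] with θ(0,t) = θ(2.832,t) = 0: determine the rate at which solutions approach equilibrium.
Eigenvalues: λₙ = 3n²π²/2.832² - 0.7.
First three modes:
  n=1: λ₁ = 3π²/2.832² - 0.7 ≈ 2.992
  n=2: λ₂ = 12π²/2.832² - 0.7 ≈ 14.067
  n=3: λ₃ = 27π²/2.832² - 0.7 ≈ 32.526
Since 3π²/2.832² ≈ 3.692 > 0.7, all λₙ > 0.
The n=1 mode decays slowest → dominates as t → ∞.
Asymptotic: θ ~ c₁ sin(πx/2.832) e^{-λ₁t} with decay rate λ₁ ≈ 2.992.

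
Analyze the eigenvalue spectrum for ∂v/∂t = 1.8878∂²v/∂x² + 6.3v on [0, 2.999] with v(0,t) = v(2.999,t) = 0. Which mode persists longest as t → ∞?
Eigenvalues: λₙ = 1.8878n²π²/2.999² - 6.3.
First three modes:
  n=1: λ₁ = 1.8878π²/2.999² - 6.3 ≈ -4.228
  n=2: λ₂ = 7.5512π²/2.999² - 6.3 ≈ 1.986
  n=3: λ₃ = 16.9902π²/2.999² - 6.3 ≈ 12.344
Since 1.8878π²/2.999² ≈ 2.072 < 6.3, λ₁ < 0.
The n=1 mode grows fastest (−λₙ is largest for n=1) → dominates.
Asymptotic: v ~ c₁ sin(πx/2.999) e^{4.228t} (exponential growth at rate −λ₁ ≈ 4.228).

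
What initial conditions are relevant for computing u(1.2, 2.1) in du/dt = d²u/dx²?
The entire real line. The heat equation has infinite propagation speed: any initial disturbance instantly affects all points (though exponentially small far away).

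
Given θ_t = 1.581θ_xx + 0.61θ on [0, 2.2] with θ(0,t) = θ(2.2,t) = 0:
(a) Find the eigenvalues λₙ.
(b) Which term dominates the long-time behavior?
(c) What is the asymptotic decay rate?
Eigenvalues: λₙ = 1.581n²π²/2.2² - 0.61.
First three modes:
  n=1: λ₁ = 1.581π²/2.2² - 0.61 ≈ 2.614
  n=2: λ₂ = 6.324π²/2.2² - 0.61 ≈ 12.286
  n=3: λ₃ = 14.229π²/2.2² - 0.61 ≈ 28.405
Since 1.581π²/2.2² ≈ 3.224 > 0.61, all λₙ > 0.
The n=1 mode decays slowest → dominates as t → ∞.
Asymptotic: θ ~ c₁ sin(πx/2.2) e^{-λ₁t} with decay rate λ₁ ≈ 2.614.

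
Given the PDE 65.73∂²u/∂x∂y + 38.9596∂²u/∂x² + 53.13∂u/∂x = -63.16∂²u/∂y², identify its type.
Rewriting in standard form: 38.9596∂²u/∂x² + 65.73∂²u/∂x∂y + 63.16∂²u/∂y² + 53.13∂u/∂x = 0. The second-order coefficients are A = 38.9596, B = 65.73, C = 63.16. Since B² - 4AC = -5522.320444 < 0, this is an elliptic PDE.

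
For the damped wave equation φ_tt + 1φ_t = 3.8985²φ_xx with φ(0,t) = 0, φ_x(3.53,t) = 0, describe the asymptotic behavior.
φ → 0. Damping (γ=1) dissipates energy; oscillations decay exponentially.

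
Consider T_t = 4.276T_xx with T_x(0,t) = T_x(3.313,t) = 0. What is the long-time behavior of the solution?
As t → ∞, T → constant (steady state). Heat is conserved (no flux at boundaries); solution approaches the spatial average.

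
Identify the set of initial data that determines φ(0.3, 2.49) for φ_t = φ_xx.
The entire real line. The heat equation has infinite propagation speed: any initial disturbance instantly affects all points (though exponentially small far away).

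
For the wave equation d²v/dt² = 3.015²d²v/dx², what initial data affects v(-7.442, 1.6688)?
Domain of dependence: [-12.473432, -2.410568]. Signals travel at speed 3.015, so data within |x - -7.442| ≤ 3.015·1.6688 = 5.031432 can reach the point.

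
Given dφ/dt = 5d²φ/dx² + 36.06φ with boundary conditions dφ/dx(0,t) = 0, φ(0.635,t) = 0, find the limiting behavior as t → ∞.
φ grows unboundedly. Reaction dominates diffusion (r=36.06 > κπ²/(4L²)≈30.6); solution grows exponentially.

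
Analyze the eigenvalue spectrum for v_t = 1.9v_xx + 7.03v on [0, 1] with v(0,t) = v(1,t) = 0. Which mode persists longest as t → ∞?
Eigenvalues: λₙ = 1.9n²π²/1² - 7.03.
First three modes:
  n=1: λ₁ = 1.9π² - 7.03 ≈ 11.722
  n=2: λ₂ = 7.6π² - 7.03 ≈ 67.979
  n=3: λ₃ = 17.1π² - 7.03 ≈ 161.74
Since 1.9π² ≈ 18.752 > 7.03, all λₙ > 0.
The n=1 mode decays slowest → dominates as t → ∞.
Asymptotic: v ~ c₁ sin(πx/1) e^{-λ₁t} with decay rate λ₁ ≈ 11.722.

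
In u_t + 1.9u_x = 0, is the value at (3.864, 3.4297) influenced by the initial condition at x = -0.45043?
No. Only data at x = -2.65243 affects (3.864, 3.4297). Advection has one-way propagation along characteristics.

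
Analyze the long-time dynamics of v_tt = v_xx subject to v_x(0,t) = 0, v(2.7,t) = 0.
Long-time behavior: v oscillates (no decay). Energy is conserved; the solution oscillates indefinitely as standing waves.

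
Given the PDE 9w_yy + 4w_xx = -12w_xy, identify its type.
Rewriting in standard form: 4w_xx + 12w_xy + 9w_yy = 0. The second-order coefficients are A = 4, B = 12, C = 9. Since B² - 4AC = 0 = 0, this is a parabolic PDE.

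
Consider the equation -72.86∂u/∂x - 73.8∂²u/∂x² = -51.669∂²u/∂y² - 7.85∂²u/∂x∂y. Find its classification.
Rewriting in standard form: -73.8∂²u/∂x² + 7.85∂²u/∂x∂y + 51.669∂²u/∂y² - 72.86∂u/∂x = 0. Hyperbolic. (A = -73.8, B = 7.85, C = 51.669 gives B² - 4AC = 15314.3113.)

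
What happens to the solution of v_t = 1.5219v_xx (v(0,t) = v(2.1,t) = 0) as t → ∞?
v → 0. Heat diffuses out through both boundaries.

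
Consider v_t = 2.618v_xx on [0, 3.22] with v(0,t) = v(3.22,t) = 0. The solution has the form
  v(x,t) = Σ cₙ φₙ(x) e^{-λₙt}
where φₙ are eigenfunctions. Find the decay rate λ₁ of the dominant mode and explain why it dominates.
Eigenvalues: λₙ = 2.618n²π²/3.22².
First three modes:
  n=1: λ₁ = 2.618π²/3.22² ≈ 2.492
  n=2: λ₂ = 10.472π²/3.22² ≈ 9.968 (4× faster decay)
  n=3: λ₃ = 23.562π²/3.22² ≈ 22.428 (9× faster decay)
As t → ∞, higher modes decay exponentially faster. The n=1 mode dominates: v ~ c₁ sin(πx/3.22) e^{-λ₁t}.
Decay rate: λ₁ = 2.618π²/3.22² ≈ 2.492.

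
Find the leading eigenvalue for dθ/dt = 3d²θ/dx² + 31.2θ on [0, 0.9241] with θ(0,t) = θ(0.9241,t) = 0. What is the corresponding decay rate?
Eigenvalues: λₙ = 3n²π²/0.9241² - 31.2.
First three modes:
  n=1: λ₁ = 3π²/0.9241² - 31.2 ≈ 3.472
  n=2: λ₂ = 12π²/0.9241² - 31.2 ≈ 107.489
  n=3: λ₃ = 27π²/0.9241² - 31.2 ≈ 280.851
Since 3π²/0.9241² ≈ 34.672 > 31.2, all λₙ > 0.
The n=1 mode decays slowest → dominates as t → ∞.
Asymptotic: θ ~ c₁ sin(πx/0.9241) e^{-λ₁t} with decay rate λ₁ ≈ 3.472.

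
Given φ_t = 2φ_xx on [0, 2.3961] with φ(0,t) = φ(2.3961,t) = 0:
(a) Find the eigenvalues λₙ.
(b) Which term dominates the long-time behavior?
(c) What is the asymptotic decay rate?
Eigenvalues: λₙ = 2n²π²/2.3961².
First three modes:
  n=1: λ₁ = 2π²/2.3961² ≈ 3.438
  n=2: λ₂ = 8π²/2.3961² ≈ 13.752 (4× faster decay)
  n=3: λ₃ = 18π²/2.3961² ≈ 30.943 (9× faster decay)
As t → ∞, higher modes decay exponentially faster. The n=1 mode dominates: φ ~ c₁ sin(πx/2.3961) e^{-λ₁t}.
Decay rate: λ₁ = 2π²/2.3961² ≈ 3.438.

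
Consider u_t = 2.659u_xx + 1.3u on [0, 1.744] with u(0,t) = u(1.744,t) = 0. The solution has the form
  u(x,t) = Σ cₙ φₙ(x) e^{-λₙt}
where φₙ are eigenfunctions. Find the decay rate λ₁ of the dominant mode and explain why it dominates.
Eigenvalues: λₙ = 2.659n²π²/1.744² - 1.3.
First three modes:
  n=1: λ₁ = 2.659π²/1.744² - 1.3 ≈ 7.328
  n=2: λ₂ = 10.636π²/1.744² - 1.3 ≈ 33.213
  n=3: λ₃ = 23.931π²/1.744² - 1.3 ≈ 76.355
Since 2.659π²/1.744² ≈ 8.628 > 1.3, all λₙ > 0.
The n=1 mode decays slowest → dominates as t → ∞.
Asymptotic: u ~ c₁ sin(πx/1.744) e^{-λ₁t} with decay rate λ₁ ≈ 7.328.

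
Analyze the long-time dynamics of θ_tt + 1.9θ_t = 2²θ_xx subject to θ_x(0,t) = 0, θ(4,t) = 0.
Long-time behavior: θ → 0. Damping (γ=1.9) dissipates energy; oscillations decay exponentially.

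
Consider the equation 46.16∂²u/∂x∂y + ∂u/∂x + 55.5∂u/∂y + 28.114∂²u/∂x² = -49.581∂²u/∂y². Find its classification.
Rewriting in standard form: 28.114∂²u/∂x² + 46.16∂²u/∂x∂y + 49.581∂²u/∂y² + ∂u/∂x + 55.5∂u/∂y = 0. Elliptic. (A = 28.114, B = 46.16, C = 49.581 gives B² - 4AC = -3444.935336.)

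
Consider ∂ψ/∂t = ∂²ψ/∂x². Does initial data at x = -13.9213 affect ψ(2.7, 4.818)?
Yes, for any finite x. The heat equation has infinite propagation speed, so all initial data affects all points at any t > 0.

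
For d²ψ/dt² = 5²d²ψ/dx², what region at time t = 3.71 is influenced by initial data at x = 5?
Domain of influence: [-13.55, 23.55]. Data at x = 5 spreads outward at speed 5.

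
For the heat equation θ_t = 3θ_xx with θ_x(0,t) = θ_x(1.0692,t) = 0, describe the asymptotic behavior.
θ → constant (steady state). Heat is conserved (no flux at boundaries); solution approaches the spatial average.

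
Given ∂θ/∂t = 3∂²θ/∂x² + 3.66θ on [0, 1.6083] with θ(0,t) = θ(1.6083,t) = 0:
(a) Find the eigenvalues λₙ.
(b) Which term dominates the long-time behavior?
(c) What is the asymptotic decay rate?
Eigenvalues: λₙ = 3n²π²/1.6083² - 3.66.
First three modes:
  n=1: λ₁ = 3π²/1.6083² - 3.66 ≈ 7.787
  n=2: λ₂ = 12π²/1.6083² - 3.66 ≈ 42.127
  n=3: λ₃ = 27π²/1.6083² - 3.66 ≈ 99.362
Since 3π²/1.6083² ≈ 11.447 > 3.66, all λₙ > 0.
The n=1 mode decays slowest → dominates as t → ∞.
Asymptotic: θ ~ c₁ sin(πx/1.6083) e^{-λ₁t} with decay rate λ₁ ≈ 7.787.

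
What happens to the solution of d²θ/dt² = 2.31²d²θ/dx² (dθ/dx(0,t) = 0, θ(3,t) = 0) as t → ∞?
θ oscillates (no decay). Energy is conserved; the solution oscillates indefinitely as standing waves.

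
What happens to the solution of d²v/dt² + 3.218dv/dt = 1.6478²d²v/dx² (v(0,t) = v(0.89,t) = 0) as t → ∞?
v → 0. Damping (γ=3.218) dissipates energy; oscillations decay exponentially.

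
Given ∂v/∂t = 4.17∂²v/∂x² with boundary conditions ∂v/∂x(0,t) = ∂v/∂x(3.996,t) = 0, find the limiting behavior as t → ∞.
v → constant (steady state). Heat is conserved (no flux at boundaries); solution approaches the spatial average.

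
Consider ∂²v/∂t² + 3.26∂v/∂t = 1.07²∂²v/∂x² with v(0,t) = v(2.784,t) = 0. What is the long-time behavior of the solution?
As t → ∞, v → 0. Damping (γ=3.26) dissipates energy; oscillations decay exponentially.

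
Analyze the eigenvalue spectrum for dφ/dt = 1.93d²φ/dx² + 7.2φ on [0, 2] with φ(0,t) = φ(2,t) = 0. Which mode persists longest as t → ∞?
Eigenvalues: λₙ = 1.93n²π²/2² - 7.2.
First three modes:
  n=1: λ₁ = 1.93π²/2² - 7.2 ≈ -2.438
  n=2: λ₂ = 7.72π²/2² - 7.2 ≈ 11.848
  n=3: λ₃ = 17.37π²/2² - 7.2 ≈ 35.659
Since 1.93π²/2² ≈ 4.762 < 7.2, λ₁ < 0.
The n=1 mode grows fastest (−λₙ is largest for n=1) → dominates.
Asymptotic: φ ~ c₁ sin(πx/2) e^{2.438t} (exponential growth at rate −λ₁ ≈ 2.438).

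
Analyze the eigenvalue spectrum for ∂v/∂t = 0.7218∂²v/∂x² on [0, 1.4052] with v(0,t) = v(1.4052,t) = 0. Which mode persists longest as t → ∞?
Eigenvalues: λₙ = 0.7218n²π²/1.4052².
First three modes:
  n=1: λ₁ = 0.7218π²/1.4052² ≈ 3.608
  n=2: λ₂ = 2.8872π²/1.4052² ≈ 14.431 (4× faster decay)
  n=3: λ₃ = 6.4962π²/1.4052² ≈ 32.47 (9× faster decay)
As t → ∞, higher modes decay exponentially faster. The n=1 mode dominates: v ~ c₁ sin(πx/1.4052) e^{-λ₁t}.
Decay rate: λ₁ = 0.7218π²/1.4052² ≈ 3.608.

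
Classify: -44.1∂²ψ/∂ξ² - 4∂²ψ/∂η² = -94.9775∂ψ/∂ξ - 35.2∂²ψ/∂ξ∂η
Rewriting in standard form: -44.1∂²ψ/∂ξ² + 35.2∂²ψ/∂ξ∂η - 4∂²ψ/∂η² + 94.9775∂ψ/∂ξ = 0. Hyperbolic (discriminant = 533.44).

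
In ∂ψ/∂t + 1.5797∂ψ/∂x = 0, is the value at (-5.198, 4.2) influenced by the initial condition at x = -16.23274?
No. Only data at x = -11.83274 affects (-5.198, 4.2). Advection has one-way propagation along characteristics.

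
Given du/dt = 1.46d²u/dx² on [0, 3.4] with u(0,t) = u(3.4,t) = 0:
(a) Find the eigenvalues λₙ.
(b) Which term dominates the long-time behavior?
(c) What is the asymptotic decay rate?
Eigenvalues: λₙ = 1.46n²π²/3.4².
First three modes:
  n=1: λ₁ = 1.46π²/3.4² ≈ 1.247
  n=2: λ₂ = 5.84π²/3.4² ≈ 4.986 (4× faster decay)
  n=3: λ₃ = 13.14π²/3.4² ≈ 11.219 (9× faster decay)
As t → ∞, higher modes decay exponentially faster. The n=1 mode dominates: u ~ c₁ sin(πx/3.4) e^{-λ₁t}.
Decay rate: λ₁ = 1.46π²/3.4² ≈ 1.247.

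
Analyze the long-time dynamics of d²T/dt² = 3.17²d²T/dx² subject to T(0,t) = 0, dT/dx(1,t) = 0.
Long-time behavior: T oscillates (no decay). Energy is conserved; the solution oscillates indefinitely as standing waves.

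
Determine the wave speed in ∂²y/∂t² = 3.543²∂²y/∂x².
Speed = 3.543. Information travels along characteristics x = x₀ ± 3.543t.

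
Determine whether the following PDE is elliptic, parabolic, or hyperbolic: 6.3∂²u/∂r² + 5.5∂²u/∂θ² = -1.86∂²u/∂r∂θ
Rewriting in standard form: 6.3∂²u/∂r² + 1.86∂²u/∂r∂θ + 5.5∂²u/∂θ² = 0. Coefficients: A = 6.3, B = 1.86, C = 5.5. B² - 4AC = -135.1404, which is negative, so the equation is elliptic.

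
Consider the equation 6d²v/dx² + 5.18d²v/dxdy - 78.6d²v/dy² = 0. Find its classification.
Hyperbolic. (A = 6, B = 5.18, C = -78.6 gives B² - 4AC = 1913.2324.)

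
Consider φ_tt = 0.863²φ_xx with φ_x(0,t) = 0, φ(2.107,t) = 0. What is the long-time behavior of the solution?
As t → ∞, φ oscillates (no decay). Energy is conserved; the solution oscillates indefinitely as standing waves.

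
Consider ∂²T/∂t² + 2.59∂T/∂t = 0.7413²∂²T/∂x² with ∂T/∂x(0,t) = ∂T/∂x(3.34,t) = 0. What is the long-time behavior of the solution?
As t → ∞, T → constant (steady state). Damping (γ=2.59) dissipates the nonconstant modes; with Neumann BCs the spatial average obeys M''+γM'=0 and tends to a finite limit.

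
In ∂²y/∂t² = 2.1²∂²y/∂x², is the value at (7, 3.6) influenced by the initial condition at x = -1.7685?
No. The domain of dependence is [-0.56, 14.56], and -1.7685 is outside this interval.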